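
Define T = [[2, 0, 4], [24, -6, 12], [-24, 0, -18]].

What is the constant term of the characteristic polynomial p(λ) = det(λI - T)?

360

p(0) = det(0·I − T) = det(−T) = (−1)^3·det(T).
det(T) = -360, so p(0) = 360.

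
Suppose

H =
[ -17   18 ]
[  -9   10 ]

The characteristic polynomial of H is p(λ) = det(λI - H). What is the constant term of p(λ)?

-8

p(λ) = λ^2 + 7λ - 8.
The constant term is -8.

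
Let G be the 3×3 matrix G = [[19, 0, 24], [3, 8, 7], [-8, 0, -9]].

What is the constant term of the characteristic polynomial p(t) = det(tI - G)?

-168

p(0) = det(0·I − G) = det(−G) = (−1)^3·det(G).
det(G) = 168, so p(0) = -168.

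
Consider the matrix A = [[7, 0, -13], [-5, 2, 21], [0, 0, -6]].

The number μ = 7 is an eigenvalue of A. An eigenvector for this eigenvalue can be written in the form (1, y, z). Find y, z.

We need (A - 7I)v = 0.
A - 7I = [[0, 0, -13], [-5, -5, 21], [0, 0, -13]].
Row 1: (0)·1 + (0)·y + (-13)·z = 0
Row 2: (-5)·1 + (-5)·y + (21)·z = 0
Row 3: (0)·1 + (0)·y + (-13)·z = 0
Solving gives y = -1, z = 0.
Check: A·(1, -1, 0) = (7, -7, 0) = 7·(1, -1, 0).

-1, 0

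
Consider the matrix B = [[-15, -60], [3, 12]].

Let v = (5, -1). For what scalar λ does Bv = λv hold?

Compute Bv: B·(5, -1) = (-15, 3).
Since Bv = λv, compare component 1: -15 = λ·5, so λ = -3.

-3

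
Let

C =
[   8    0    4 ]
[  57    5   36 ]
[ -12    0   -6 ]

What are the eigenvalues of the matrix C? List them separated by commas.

Set up det(μI - C) = 0.
Expanding along the first row, p(μ) = μ^3 - 7μ^2 + 10μ.
Rational-root test: μ = 0 gives p(0) = 0.
Factor out μ: p(μ) = μ·(μ^2 - 7μ + 10).
The quadratic factors as (μ - 2)·(μ - 5).
Eigenvalues: 0, 2, 5.

0, 2, 5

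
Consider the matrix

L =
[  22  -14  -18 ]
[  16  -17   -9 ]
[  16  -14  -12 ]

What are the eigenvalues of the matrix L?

Compute the characteristic polynomial p(μ) = det(μI - L).
Expanding the 3×3 determinant: p(μ) = μ^3 + 7μ^2 - 48μ - 180.
Try μ = -3: p(-3) = 0, so -3 is a root.
Factor out (μ + 3): p(μ) = (μ + 3)·(μ^2 + 4μ - 60).
The quadratic factors as (μ + 10)·(μ - 6).
Eigenvalues: -10, -3, 6.

-10, -3, 6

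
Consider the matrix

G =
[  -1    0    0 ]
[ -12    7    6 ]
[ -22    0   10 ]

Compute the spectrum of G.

The characteristic polynomial is p(t) = det(tI - G).
Expanding along the first row, p(t) = t^3 - 16t^2 + 53t + 70.
Rational-root test: t = -1 gives p(-1) = 0.
Dividing by (t + 1) leaves t^2 - 17t + 70.
The quadratic factors as (t - 7)·(t - 10).
Eigenvalues: -1, 7, 10.

-1, 7, 10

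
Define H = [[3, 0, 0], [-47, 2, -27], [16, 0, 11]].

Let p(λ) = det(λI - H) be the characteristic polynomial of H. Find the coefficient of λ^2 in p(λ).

-16

The coefficient of λ^2 of det(λI - H) is −trace(H).
trace(H) = (3) + (2) + (11) = 16, so the coefficient is -16.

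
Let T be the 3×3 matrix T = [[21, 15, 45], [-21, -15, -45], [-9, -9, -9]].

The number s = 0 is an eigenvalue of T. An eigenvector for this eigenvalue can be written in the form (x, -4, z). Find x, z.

5, -1

We need (T)v = 0.
T = [[21, 15, 45], [-21, -15, -45], [-9, -9, -9]].
Row 1: (21)·x + (15)·-4 + (45)·z = 0
Row 2: (-21)·x + (-15)·-4 + (-45)·z = 0
Row 3: (-9)·x + (-9)·-4 + (-9)·z = 0
Solving gives x = 5, z = -1.
Check: T·(5, -4, -1) = (0, 0, 0) = 0·(5, -4, -1).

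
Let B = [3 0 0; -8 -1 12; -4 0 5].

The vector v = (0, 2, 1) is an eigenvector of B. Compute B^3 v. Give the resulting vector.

(0, 250, 125)

First find the eigenvalue: Bv = (0, 10, 5) = 5·(0, 2, 1), so λ = 5.
Then B^3 v = λ^3·v = 5^3·(0, 2, 1) = 125·(0, 2, 1) = (0, 250, 125).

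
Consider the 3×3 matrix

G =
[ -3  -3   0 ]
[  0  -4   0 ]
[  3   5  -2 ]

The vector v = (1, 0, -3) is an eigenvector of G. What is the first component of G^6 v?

First find the eigenvalue: Gv = (-3, 0, 9) = -3·(1, 0, -3), so λ = -3.
Then G^6 v = λ^6·v = (-3)^6·(1, 0, -3) = 729·(1, 0, -3) = (729, 0, -2187).

729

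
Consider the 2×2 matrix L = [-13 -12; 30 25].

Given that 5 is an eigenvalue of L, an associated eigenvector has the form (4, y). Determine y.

We need (L - 5I)v = 0.
L - 5I = [[-18, -12], [30, 20]].
Row 1: (-18)·4 + (-12)·y = 0
Row 2: (30)·4 + (20)·y = 0
Solving gives y = -6.
Check: L·(4, -6) = (20, -30) = 5·(4, -6).

-6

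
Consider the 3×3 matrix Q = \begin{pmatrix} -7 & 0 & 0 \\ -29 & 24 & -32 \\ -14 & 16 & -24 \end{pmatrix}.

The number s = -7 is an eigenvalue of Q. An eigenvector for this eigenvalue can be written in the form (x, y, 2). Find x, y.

We need (Q + 7I)v = 0.
Q + 7I = [[0, 0, 0], [-29, 31, -32], [-14, 16, -17]].
Row 1: (0)·x + (0)·y + (0)·2 = 0
Row 2: (-29)·x + (31)·y + (-32)·2 = 0
Row 3: (-14)·x + (16)·y + (-17)·2 = 0
Solving gives x = 1, y = 3.
Check: Q·(1, 3, 2) = (-7, -21, -14) = -7·(1, 3, 2).

1, 3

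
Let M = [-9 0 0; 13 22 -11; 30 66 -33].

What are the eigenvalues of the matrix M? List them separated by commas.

-11, -9, 0

Compute the characteristic polynomial p(r) = det(rI - M).
Expanding along the first row, p(r) = r^3 + 20r^2 + 99r.
Try r = -9: p(-9) = 0, so -9 is a root.
Dividing by (r + 9) leaves r^2 + 11r.
The quadratic factors as (r + 11)·r.
Eigenvalues: -11, -9, 0.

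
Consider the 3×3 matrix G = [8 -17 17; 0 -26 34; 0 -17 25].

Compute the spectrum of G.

-9, 8, 8

Set up det(μI - G) = 0.
Cofactor expansion gives p(μ) = μ^3 - 7μ^2 - 80μ + 576.
Try μ = -9: p(-9) = 0, so -9 is a root.
Dividing by (μ + 9) leaves μ^2 - 16μ + 64.
The quadratic factor is (μ - 8)^2.
Eigenvalues: -9, 8, 8.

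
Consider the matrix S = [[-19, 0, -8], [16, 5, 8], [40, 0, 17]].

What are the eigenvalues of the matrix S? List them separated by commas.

The characteristic polynomial is p(t) = det(tI - S).
Cofactor expansion gives p(t) = t^3 - 3t^2 - 13t + 15.
Since p(1) = 0, t = 1 is a root.
Factor out (t - 1): p(t) = (t - 1)·(t^2 - 2t - 15).
The quadratic factors as (t + 3)·(t - 5).
Eigenvalues: -3, 1, 5.

-3, 1, 5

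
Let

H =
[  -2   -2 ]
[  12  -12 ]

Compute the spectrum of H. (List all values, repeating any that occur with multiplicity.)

det(H - μI) = (-2 - μ)(-12 - μ) - (-2)·(12) = μ^2 + 14μ + 48.
This factors as (μ + 8)·(μ + 6) = 0.
Eigenvalues: -8, -6.

-8, -6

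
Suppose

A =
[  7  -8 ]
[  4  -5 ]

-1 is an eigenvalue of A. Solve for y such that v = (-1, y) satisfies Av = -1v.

-1

We need (A + 1I)v = 0.
A + 1I = [[8, -8], [4, -4]].
Row 1: (8)·-1 + (-8)·y = 0
Row 2: (4)·-1 + (-4)·y = 0
Solving gives y = -1.
Check: A·(-1, -1) = (1, 1) = -1·(-1, -1).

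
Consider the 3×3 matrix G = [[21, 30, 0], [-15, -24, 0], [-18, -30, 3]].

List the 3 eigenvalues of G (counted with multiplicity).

Set up det(λI - G) = 0.
Cofactor expansion gives p(λ) = λ^3 - 63λ + 162.
Rational-root test: λ = -9 gives p(-9) = 0.
Dividing by (λ + 9) leaves λ^2 - 9λ + 18.
The quadratic factors as (λ - 3)·(λ - 6).
Eigenvalues: -9, 3, 6.

-9, 3, 6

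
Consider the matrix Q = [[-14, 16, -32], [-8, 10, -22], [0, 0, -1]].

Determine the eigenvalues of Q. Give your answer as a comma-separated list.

-6, -1, 2

The characteristic polynomial is p(lambda) = det(lambda·I - Q).
Expanding the 3×3 determinant: p(lambda) = lambda^3 + 5·lambda^2 - 8·lambda - 12.
Try lambda = -1: p(-1) = 0, so -1 is a root.
Factor out (lambda + 1): p(lambda) = (lambda + 1)·(lambda^2 + 4·lambda - 12).
The quadratic factors as (lambda + 6)·(lambda - 2).
Eigenvalues: -6, -1, 2.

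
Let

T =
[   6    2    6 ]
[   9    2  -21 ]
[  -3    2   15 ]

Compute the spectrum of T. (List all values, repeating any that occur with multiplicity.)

Compute the characteristic polynomial p(λ) = det(λI - T).
Expanding the 3×3 determinant: p(λ) = λ^3 - 23λ^2 + 174λ - 432.
Rational-root test: λ = 9 gives p(9) = 0.
Factor out (λ - 9): p(λ) = (λ - 9)·(λ^2 - 14λ + 48).
The quadratic factors as (λ - 6)·(λ - 8).
Eigenvalues: 6, 8, 9.

6, 8, 9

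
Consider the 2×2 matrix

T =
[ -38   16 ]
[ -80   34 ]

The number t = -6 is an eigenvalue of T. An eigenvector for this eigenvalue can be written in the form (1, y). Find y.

2

We need (T + 6I)v = 0.
T + 6I = [[-32, 16], [-80, 40]].
Row 1: (-32)·1 + (16)·y = 0
Row 2: (-80)·1 + (40)·y = 0
Solving gives y = 2.
Check: T·(1, 2) = (-6, -12) = -6·(1, 2).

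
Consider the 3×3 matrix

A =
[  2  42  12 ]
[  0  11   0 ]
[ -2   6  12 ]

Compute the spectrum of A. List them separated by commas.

6, 8, 11

Set up det(sI - A) = 0.
Cofactor expansion gives p(s) = s^3 - 25s^2 + 202s - 528.
Try s = 6: p(6) = 0, so 6 is a root.
Factor out (s - 6): p(s) = (s - 6)·(s^2 - 19s + 88).
The quadratic factors as (s - 8)·(s - 11).
Eigenvalues: 6, 8, 11.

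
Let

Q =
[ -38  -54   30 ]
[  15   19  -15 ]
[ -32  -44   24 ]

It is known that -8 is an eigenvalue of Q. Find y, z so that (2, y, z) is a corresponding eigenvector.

We need (Q + 8I)v = 0.
Q + 8I = [[-30, -54, 30], [15, 27, -15], [-32, -44, 32]].
Row 1: (-30)·2 + (-54)·y + (30)·z = 0
Row 2: (15)·2 + (27)·y + (-15)·z = 0
Row 3: (-32)·2 + (-44)·y + (32)·z = 0
Solving gives y = 0, z = 2.
Check: Q·(2, 0, 2) = (-16, 0, -16) = -8·(2, 0, 2).

0, 2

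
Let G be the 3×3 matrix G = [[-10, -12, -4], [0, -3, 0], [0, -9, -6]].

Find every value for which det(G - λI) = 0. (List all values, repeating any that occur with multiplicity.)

-10, -6, -3

The characteristic polynomial is p(λ) = det(λI - G).
Expanding along the first row, p(λ) = λ^3 + 19λ^2 + 108λ + 180.
Since p(-3) = 0, λ = -3 is a root.
Dividing by (λ + 3) leaves λ^2 + 16λ + 60.
The quadratic factors as (λ + 10)·(λ + 6).
Eigenvalues: -10, -6, -3.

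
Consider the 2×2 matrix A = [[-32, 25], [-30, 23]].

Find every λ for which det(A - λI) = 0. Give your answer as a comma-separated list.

-7, -2

det(A - tI) = (-32 - t)(23 - t) - (25)·(-30) = t^2 + 9t + 14.
This factors as (t + 7)·(t + 2) = 0.
Eigenvalues: -7, -2.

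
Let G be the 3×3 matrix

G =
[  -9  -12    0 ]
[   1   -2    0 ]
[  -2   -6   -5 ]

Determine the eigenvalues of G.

Set up det(μI - G) = 0.
Expanding the 3×3 determinant: p(μ) = μ^3 + 16μ^2 + 85μ + 150.
Rational-root test: μ = -5 gives p(-5) = 0.
Factor out (μ + 5): p(μ) = (μ + 5)·(μ^2 + 11μ + 30).
The quadratic factors as (μ + 6)·(μ + 5).
Eigenvalues: -6, -5, -5.

-6, -5, -5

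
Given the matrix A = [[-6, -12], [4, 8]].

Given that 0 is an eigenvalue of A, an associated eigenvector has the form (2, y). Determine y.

-1

We need (A)v = 0.
A = [[-6, -12], [4, 8]].
Row 1: (-6)·2 + (-12)·y = 0
Row 2: (4)·2 + (8)·y = 0
Solving gives y = -1.
Check: A·(2, -1) = (0, 0) = 0·(2, -1).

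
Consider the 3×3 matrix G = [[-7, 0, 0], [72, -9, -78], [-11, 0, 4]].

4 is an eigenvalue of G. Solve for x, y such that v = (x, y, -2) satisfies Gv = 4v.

We need (G - 4I)v = 0.
G - 4I = [[-11, 0, 0], [72, -13, -78], [-11, 0, 0]].
Row 1: (-11)·x + (0)·y + (0)·-2 = 0
Row 2: (72)·x + (-13)·y + (-78)·-2 = 0
Row 3: (-11)·x + (0)·y + (0)·-2 = 0
Solving gives x = 0, y = 12.
Check: G·(0, 12, -2) = (0, 48, -8) = 4·(0, 12, -2).

0, 12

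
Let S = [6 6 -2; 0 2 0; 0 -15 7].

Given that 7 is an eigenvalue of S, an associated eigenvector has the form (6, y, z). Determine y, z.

We need (S - 7I)v = 0.
S - 7I = [[-1, 6, -2], [0, -5, 0], [0, -15, 0]].
Row 1: (-1)·6 + (6)·y + (-2)·z = 0
Row 2: (0)·6 + (-5)·y + (0)·z = 0
Row 3: (0)·6 + (-15)·y + (0)·z = 0
Solving gives y = 0, z = -3.
Check: S·(6, 0, -3) = (42, 0, -21) = 7·(6, 0, -3).

0, -3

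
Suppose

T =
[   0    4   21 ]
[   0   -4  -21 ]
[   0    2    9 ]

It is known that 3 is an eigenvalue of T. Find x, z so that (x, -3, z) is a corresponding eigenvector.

We need (T - 3I)v = 0.
T - 3I = [[-3, 4, 21], [0, -7, -21], [0, 2, 6]].
Row 1: (-3)·x + (4)·-3 + (21)·z = 0
Row 2: (0)·x + (-7)·-3 + (-21)·z = 0
Row 3: (0)·x + (2)·-3 + (6)·z = 0
Solving gives x = 3, z = 1.
Check: T·(3, -3, 1) = (9, -9, 3) = 3·(3, -3, 1).

3, 1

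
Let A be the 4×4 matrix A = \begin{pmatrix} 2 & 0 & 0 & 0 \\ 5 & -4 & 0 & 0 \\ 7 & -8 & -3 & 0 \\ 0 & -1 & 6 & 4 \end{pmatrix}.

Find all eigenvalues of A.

A is lower triangular, so its eigenvalues are the diagonal entries.
Diagonal: 2, -4, -3, 4.

-4, -3, 2, 4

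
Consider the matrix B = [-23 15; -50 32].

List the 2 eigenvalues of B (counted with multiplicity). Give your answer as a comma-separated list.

det(B - lambda·I) = (-23 - lambda)(32 - lambda) - (15)·(-50) = lambda^2 - 9·lambda + 14.
This factors as (lambda - 2)·(lambda - 7) = 0.
Eigenvalues: 2, 7.

2, 7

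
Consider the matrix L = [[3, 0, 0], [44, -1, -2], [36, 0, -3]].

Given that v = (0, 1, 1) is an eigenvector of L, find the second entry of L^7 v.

-2187

First find the eigenvalue: Lv = (0, -3, -3) = -3·(0, 1, 1), so λ = -3.
Then L^7 v = λ^7·v = (-3)^7·(0, 1, 1) = -2187·(0, 1, 1) = (0, -2187, -2187).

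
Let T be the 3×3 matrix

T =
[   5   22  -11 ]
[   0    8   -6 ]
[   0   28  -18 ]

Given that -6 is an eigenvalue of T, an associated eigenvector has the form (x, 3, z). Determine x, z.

1, 7

We need (T + 6I)v = 0.
T + 6I = [[11, 22, -11], [0, 14, -6], [0, 28, -12]].
Row 1: (11)·x + (22)·3 + (-11)·z = 0
Row 2: (0)·x + (14)·3 + (-6)·z = 0
Row 3: (0)·x + (28)·3 + (-12)·z = 0
Solving gives x = 1, z = 7.
Check: T·(1, 3, 7) = (-6, -18, -42) = -6·(1, 3, 7).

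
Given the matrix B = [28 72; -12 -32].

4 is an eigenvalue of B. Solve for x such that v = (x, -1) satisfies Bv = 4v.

3

We need (B - 4I)v = 0.
B - 4I = [[24, 72], [-12, -36]].
Row 1: (24)·x + (72)·-1 = 0
Row 2: (-12)·x + (-36)·-1 = 0
Solving gives x = 3.
Check: B·(3, -1) = (12, -4) = 4·(3, -1).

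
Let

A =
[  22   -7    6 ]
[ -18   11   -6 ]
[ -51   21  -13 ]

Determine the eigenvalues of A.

4, 5, 11

The characteristic polynomial is p(lambda) = det(lambda·I - A).
Expanding the 3×3 determinant: p(lambda) = lambda^3 - 20·lambda^2 + 119·lambda - 220.
Try lambda = 4: p(4) = 0, so 4 is a root.
Factor out (lambda - 4): p(lambda) = (lambda - 4)·(lambda^2 - 16·lambda + 55).
The quadratic factors as (lambda - 5)·(lambda - 11).
Eigenvalues: 4, 5, 11.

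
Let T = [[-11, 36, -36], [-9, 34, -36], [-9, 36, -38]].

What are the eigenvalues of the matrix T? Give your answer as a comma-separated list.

Compute the characteristic polynomial p(r) = det(rI - T).
Cofactor expansion gives p(r) = r^3 + 15r^2 + 48r + 44.
Rational-root test: r = -2 gives p(-2) = 0.
Factor out (r + 2): p(r) = (r + 2)·(r^2 + 13r + 22).
The quadratic factors as (r + 11)·(r + 2).
Eigenvalues: -11, -2, -2.

-11, -2, -2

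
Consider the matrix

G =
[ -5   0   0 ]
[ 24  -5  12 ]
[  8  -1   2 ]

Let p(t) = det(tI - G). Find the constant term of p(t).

p(t) = t^3 + 8t^2 + 17t + 10.
The constant term is 10.

10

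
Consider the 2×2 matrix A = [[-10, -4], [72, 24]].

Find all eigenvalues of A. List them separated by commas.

det(A - μI) = (-10 - μ)(24 - μ) - (-4)·(72) = μ^2 - 14μ + 48.
This factors as (μ - 6)·(μ - 8) = 0.
Eigenvalues: 6, 8.

6, 8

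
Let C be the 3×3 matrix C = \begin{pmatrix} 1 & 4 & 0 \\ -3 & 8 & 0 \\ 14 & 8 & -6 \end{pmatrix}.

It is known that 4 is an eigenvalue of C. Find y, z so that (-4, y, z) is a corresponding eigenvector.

We need (C - 4I)v = 0.
C - 4I = [[-3, 4, 0], [-3, 4, 0], [14, 8, -10]].
Row 1: (-3)·-4 + (4)·y + (0)·z = 0
Row 2: (-3)·-4 + (4)·y + (0)·z = 0
Row 3: (14)·-4 + (8)·y + (-10)·z = 0
Solving gives y = -3, z = -8.
Check: C·(-4, -3, -8) = (-16, -12, -32) = 4·(-4, -3, -8).

-3, -8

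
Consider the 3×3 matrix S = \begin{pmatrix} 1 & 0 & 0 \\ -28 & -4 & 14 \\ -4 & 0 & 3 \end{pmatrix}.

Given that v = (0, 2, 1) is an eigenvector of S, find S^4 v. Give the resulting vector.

(0, 162, 81)

First find the eigenvalue: Sv = (0, 6, 3) = 3·(0, 2, 1), so λ = 3.
Then S^4 v = λ^4·v = 3^4·(0, 2, 1) = 81·(0, 2, 1) = (0, 162, 81).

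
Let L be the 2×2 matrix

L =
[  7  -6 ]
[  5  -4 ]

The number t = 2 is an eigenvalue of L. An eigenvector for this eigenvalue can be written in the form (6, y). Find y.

5

We need (L - 2I)v = 0.
L - 2I = [[5, -6], [5, -6]].
Row 1: (5)·6 + (-6)·y = 0
Row 2: (5)·6 + (-6)·y = 0
Solving gives y = 5.
Check: L·(6, 5) = (12, 10) = 2·(6, 5).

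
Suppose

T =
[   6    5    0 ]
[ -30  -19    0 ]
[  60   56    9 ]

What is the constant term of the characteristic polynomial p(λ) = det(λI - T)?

-324

p(0) = det(0·I − T) = det(−T) = (−1)^3·det(T).
det(T) = 324, so p(0) = -324.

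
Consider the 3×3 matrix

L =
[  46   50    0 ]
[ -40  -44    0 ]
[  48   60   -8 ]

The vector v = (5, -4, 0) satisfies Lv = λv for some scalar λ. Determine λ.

Compute Lv: L·(5, -4, 0) = (30, -24, 0).
Since Lv = λv, compare component 1: 30 = λ·5, so λ = 6.

6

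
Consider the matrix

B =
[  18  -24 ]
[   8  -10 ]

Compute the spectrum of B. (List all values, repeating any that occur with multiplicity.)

2, 6

det(B - μI) = (18 - μ)(-10 - μ) - (-24)·(8) = μ^2 - 8μ + 12.
This factors as (μ - 2)·(μ - 6) = 0.
Eigenvalues: 2, 6.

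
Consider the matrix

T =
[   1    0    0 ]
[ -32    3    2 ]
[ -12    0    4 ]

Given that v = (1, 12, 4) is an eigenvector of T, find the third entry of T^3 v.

4

First find the eigenvalue: Tv = (1, 12, 4) = 1·(1, 12, 4), so λ = 1.
Then T^3 v = λ^3·v = 1^3·(1, 12, 4) = 1·(1, 12, 4) = (1, 12, 4).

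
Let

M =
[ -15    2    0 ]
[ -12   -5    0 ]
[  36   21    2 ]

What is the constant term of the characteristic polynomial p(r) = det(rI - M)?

-198

p(0) = det(0·I − M) = det(−M) = (−1)^3·det(M).
det(M) = 198, so p(0) = -198.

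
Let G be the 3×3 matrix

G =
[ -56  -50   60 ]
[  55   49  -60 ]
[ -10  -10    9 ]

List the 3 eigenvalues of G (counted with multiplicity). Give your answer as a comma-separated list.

-6, -1, 9

The characteristic polynomial is p(r) = det(rI - G).
Cofactor expansion gives p(r) = r^3 - 2r^2 - 57r - 54.
Try r = 9: p(9) = 0, so 9 is a root.
Dividing by (r - 9) leaves r^2 + 7r + 6.
The quadratic factors as (r + 6)·(r + 1).
Eigenvalues: -6, -1, 9.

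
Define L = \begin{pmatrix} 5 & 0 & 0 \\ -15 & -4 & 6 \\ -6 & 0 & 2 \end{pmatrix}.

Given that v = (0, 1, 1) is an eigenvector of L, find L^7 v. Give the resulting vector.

(0, 128, 128)

First find the eigenvalue: Lv = (0, 2, 2) = 2·(0, 1, 1), so λ = 2.
Then L^7 v = λ^7·v = 2^7·(0, 1, 1) = 128·(0, 1, 1) = (0, 128, 128).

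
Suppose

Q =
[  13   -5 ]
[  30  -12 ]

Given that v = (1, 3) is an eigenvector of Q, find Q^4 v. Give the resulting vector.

First find the eigenvalue: Qv = (-2, -6) = -2·(1, 3), so λ = -2.
Then Q^4 v = λ^4·v = (-2)^4·(1, 3) = 16·(1, 3) = (16, 48).

(16, 48)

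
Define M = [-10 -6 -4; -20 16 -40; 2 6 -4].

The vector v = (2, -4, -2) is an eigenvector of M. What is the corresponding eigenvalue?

Compute Mv: M·(2, -4, -2) = (12, -24, -12).
Since Mv = λv, compare component 1: 12 = λ·2, so λ = 6.

6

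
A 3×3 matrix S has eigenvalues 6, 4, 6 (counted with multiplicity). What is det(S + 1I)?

245

If S has eigenvalues 6, 4, 6, then S + 1I has eigenvalues 7, 5, 7.
det(S + 1I) = (7) · (5) · (7) = 245.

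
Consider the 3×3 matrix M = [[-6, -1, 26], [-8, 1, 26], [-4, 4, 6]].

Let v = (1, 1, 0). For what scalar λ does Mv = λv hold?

-7

Compute Mv: M·(1, 1, 0) = (-7, -7, 0).
Since Mv = λv, compare component 1: -7 = λ·1, so λ = -7.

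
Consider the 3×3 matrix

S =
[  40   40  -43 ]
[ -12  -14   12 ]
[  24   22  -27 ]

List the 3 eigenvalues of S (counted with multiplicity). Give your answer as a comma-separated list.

Compute the characteristic polynomial p(s) = det(sI - S).
Cofactor expansion gives p(s) = s^3 + s^2 - 14s - 24.
Rational-root test: s = -2 gives p(-2) = 0.
Factor out (s + 2): p(s) = (s + 2)·(s^2 - s - 12).
The quadratic factors as (s + 3)·(s - 4).
Eigenvalues: -3, -2, 4.

-3, -2, 4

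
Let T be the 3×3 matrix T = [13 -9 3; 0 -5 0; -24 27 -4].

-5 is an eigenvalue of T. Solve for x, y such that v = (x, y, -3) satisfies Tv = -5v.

We need (T + 5I)v = 0.
T + 5I = [[18, -9, 3], [0, 0, 0], [-24, 27, 1]].
Row 1: (18)·x + (-9)·y + (3)·-3 = 0
Row 2: (0)·x + (0)·y + (0)·-3 = 0
Row 3: (-24)·x + (27)·y + (1)·-3 = 0
Solving gives x = 1, y = 1.
Check: T·(1, 1, -3) = (-5, -5, 15) = -5·(1, 1, -3).

1, 1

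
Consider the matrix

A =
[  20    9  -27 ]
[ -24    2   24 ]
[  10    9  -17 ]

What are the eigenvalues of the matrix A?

-7, 2, 10

The characteristic polynomial is p(s) = det(sI - A).
Expanding along the first row, p(s) = s^3 - 5s^2 - 64s + 140.
Try s = 2: p(2) = 0, so 2 is a root.
Dividing by (s - 2) leaves s^2 - 3s - 70.
The quadratic factors as (s + 7)·(s - 10).
Eigenvalues: -7, 2, 10.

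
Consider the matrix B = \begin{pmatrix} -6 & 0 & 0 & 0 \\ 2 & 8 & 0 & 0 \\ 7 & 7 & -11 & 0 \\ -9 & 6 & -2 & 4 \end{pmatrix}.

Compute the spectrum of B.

-11, -6, 4, 8

B is lower triangular, so its eigenvalues are the diagonal entries.
Diagonal: -6, 8, -11, 4.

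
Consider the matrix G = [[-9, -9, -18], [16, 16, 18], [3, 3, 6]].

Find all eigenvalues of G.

0, 6, 7

Set up det(tI - G) = 0.
Cofactor expansion gives p(t) = t^3 - 13t^2 + 42t.
Since p(6) = 0, t = 6 is a root.
Factor out (t - 6): p(t) = (t - 6)·(t^2 - 7t).
The quadratic factors as t·(t - 7).
Eigenvalues: 0, 6, 7.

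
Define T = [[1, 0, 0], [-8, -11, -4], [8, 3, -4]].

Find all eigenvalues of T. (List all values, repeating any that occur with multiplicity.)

Compute the characteristic polynomial p(λ) = det(λI - T).
Expanding along the first row, p(λ) = λ^3 + 14λ^2 + 41λ - 56.
Try λ = 1: p(1) = 0, so 1 is a root.
Dividing by (λ - 1) leaves λ^2 + 15λ + 56.
The quadratic factors as (λ + 8)·(λ + 7).
Eigenvalues: -8, -7, 1.

-8, -7, 1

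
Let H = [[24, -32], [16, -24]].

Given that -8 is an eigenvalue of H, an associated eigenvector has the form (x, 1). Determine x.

1

We need (H + 8I)v = 0.
H + 8I = [[32, -32], [16, -16]].
Row 1: (32)·x + (-32)·1 = 0
Row 2: (16)·x + (-16)·1 = 0
Solving gives x = 1.
Check: H·(1, 1) = (-8, -8) = -8·(1, 1).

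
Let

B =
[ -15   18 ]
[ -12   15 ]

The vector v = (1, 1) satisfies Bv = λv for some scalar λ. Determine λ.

3

Compute Bv: B·(1, 1) = (3, 3).
Since Bv = λv, compare component 1: 3 = λ·1, so λ = 3.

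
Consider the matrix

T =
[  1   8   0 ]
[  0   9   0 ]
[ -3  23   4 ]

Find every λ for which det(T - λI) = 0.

1, 4, 9

The characteristic polynomial is p(λ) = det(λI - T).
Expanding the 3×3 determinant: p(λ) = λ^3 - 14λ^2 + 49λ - 36.
Rational-root test: λ = 4 gives p(4) = 0.
Factor out (λ - 4): p(λ) = (λ - 4)·(λ^2 - 10λ + 9).
The quadratic factors as (λ - 1)·(λ - 9).
Eigenvalues: 1, 4, 9.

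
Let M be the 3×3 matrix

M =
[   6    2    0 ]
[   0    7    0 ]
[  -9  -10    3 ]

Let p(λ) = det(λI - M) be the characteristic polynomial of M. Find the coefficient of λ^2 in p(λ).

The coefficient of λ^2 of det(λI - M) is −trace(M).
trace(M) = (6) + (7) + (3) = 16, so the coefficient is -16.

-16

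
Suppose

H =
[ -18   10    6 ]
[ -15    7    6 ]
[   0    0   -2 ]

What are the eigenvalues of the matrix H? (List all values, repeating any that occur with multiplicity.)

Set up det(λI - H) = 0.
Cofactor expansion gives p(λ) = λ^3 + 13λ^2 + 46λ + 48.
Rational-root test: λ = -3 gives p(-3) = 0.
Dividing by (λ + 3) leaves λ^2 + 10λ + 16.
The quadratic factors as (λ + 8)·(λ + 2).
Eigenvalues: -8, -3, -2.

-8, -3, -2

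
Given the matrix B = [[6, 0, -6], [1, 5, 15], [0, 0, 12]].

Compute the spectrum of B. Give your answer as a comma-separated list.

Compute the characteristic polynomial p(λ) = det(λI - B).
Expanding along the first row, p(λ) = λ^3 - 23λ^2 + 162λ - 360.
Rational-root test: λ = 5 gives p(5) = 0.
Factor out (λ - 5): p(λ) = (λ - 5)·(λ^2 - 18λ + 72).
The quadratic factors as (λ - 6)·(λ - 12).
Eigenvalues: 5, 6, 12.

5, 6, 12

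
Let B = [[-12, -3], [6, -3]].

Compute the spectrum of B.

-9, -6

det(B - λI) = (-12 - λ)(-3 - λ) - (-3)·(6) = λ^2 + 15λ + 54.
This factors as (λ + 9)·(λ + 6) = 0.
Eigenvalues: -9, -6.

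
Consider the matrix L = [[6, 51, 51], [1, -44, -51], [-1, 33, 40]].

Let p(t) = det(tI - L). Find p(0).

p(0) = det(0·I − L) = det(−L) = (−1)^3·det(L).
det(L) = -462, so p(0) = 462.

462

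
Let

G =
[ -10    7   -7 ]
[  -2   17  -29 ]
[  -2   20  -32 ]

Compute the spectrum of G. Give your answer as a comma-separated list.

-12, -10, -3

Set up det(λI - G) = 0.
Expanding along the first row, p(λ) = λ^3 + 25λ^2 + 186λ + 360.
Try λ = -12: p(-12) = 0, so -12 is a root.
Dividing by (λ + 12) leaves λ^2 + 13λ + 30.
The quadratic factors as (λ + 10)·(λ + 3).
Eigenvalues: -12, -10, -3.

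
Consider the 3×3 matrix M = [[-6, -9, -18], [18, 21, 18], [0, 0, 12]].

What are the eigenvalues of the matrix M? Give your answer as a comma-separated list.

3, 12, 12

The characteristic polynomial is p(λ) = det(λI - M).
Expanding the 3×3 determinant: p(λ) = λ^3 - 27λ^2 + 216λ - 432.
Since p(12) = 0, λ = 12 is a root.
Dividing by (λ - 12) leaves λ^2 - 15λ + 36.
The quadratic factors as (λ - 3)·(λ - 12).
Eigenvalues: 3, 12, 12.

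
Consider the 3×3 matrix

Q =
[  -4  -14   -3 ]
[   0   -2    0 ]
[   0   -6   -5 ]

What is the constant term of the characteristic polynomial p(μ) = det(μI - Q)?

40

p(0) = det(0·I − Q) = det(−Q) = (−1)^3·det(Q).
det(Q) = -40, so p(0) = 40.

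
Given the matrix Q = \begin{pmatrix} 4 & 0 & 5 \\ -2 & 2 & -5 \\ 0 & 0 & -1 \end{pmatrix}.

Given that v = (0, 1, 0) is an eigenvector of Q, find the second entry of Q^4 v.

16

First find the eigenvalue: Qv = (0, 2, 0) = 2·(0, 1, 0), so λ = 2.
Then Q^4 v = λ^4·v = 2^4·(0, 1, 0) = 16·(0, 1, 0) = (0, 16, 0).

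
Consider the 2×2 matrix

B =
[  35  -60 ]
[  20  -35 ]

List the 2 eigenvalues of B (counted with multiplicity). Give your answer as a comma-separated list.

det(B - λI) = (35 - λ)(-35 - λ) - (-60)·(20) = λ^2 - 25.
This factors as (λ + 5)·(λ - 5) = 0.
Eigenvalues: -5, 5.

-5, 5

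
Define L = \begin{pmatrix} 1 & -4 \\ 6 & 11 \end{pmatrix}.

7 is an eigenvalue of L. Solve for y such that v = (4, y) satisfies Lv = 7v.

-6

We need (L - 7I)v = 0.
L - 7I = [[-6, -4], [6, 4]].
Row 1: (-6)·4 + (-4)·y = 0
Row 2: (6)·4 + (4)·y = 0
Solving gives y = -6.
Check: L·(4, -6) = (28, -42) = 7·(4, -6).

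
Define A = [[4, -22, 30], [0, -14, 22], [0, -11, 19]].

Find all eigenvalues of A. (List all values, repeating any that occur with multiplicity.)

-3, 4, 8

Set up det(λI - A) = 0.
Expanding along the first row, p(λ) = λ^3 - 9λ^2 - 4λ + 96.
Since p(-3) = 0, λ = -3 is a root.
Dividing by (λ + 3) leaves λ^2 - 12λ + 32.
The quadratic factors as (λ - 4)·(λ - 8).
Eigenvalues: -3, 4, 8.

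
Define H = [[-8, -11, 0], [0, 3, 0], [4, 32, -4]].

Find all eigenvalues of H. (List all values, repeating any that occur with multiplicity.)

The characteristic polynomial is p(λ) = det(λI - H).
Expanding along the first row, p(λ) = λ^3 + 9λ^2 - 4λ - 96.
Try λ = -8: p(-8) = 0, so -8 is a root.
Factor out (λ + 8): p(λ) = (λ + 8)·(λ^2 + λ - 12).
The quadratic factors as (λ + 4)·(λ - 3).
Eigenvalues: -8, -4, 3.

-8, -4, 3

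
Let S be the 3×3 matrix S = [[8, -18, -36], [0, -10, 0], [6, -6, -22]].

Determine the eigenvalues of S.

Compute the characteristic polynomial p(μ) = det(μI - S).
Cofactor expansion gives p(μ) = μ^3 + 24μ^2 + 180μ + 400.
Rational-root test: μ = -4 gives p(-4) = 0.
Factor out (μ + 4): p(μ) = (μ + 4)·(μ^2 + 20μ + 100).
The quadratic factor is (μ + 10)^2.
Eigenvalues: -10, -10, -4.

-10, -10, -4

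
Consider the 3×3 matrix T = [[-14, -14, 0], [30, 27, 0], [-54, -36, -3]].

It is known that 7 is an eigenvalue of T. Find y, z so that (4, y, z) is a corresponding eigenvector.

-6, 0

We need (T - 7I)v = 0.
T - 7I = [[-21, -14, 0], [30, 20, 0], [-54, -36, -10]].
Row 1: (-21)·4 + (-14)·y + (0)·z = 0
Row 2: (30)·4 + (20)·y + (0)·z = 0
Row 3: (-54)·4 + (-36)·y + (-10)·z = 0
Solving gives y = -6, z = 0.
Check: T·(4, -6, 0) = (28, -42, 0) = 7·(4, -6, 0).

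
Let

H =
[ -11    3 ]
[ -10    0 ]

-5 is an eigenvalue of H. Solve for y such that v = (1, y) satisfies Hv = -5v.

We need (H + 5I)v = 0.
H + 5I = [[-6, 3], [-10, 5]].
Row 1: (-6)·1 + (3)·y = 0
Row 2: (-10)·1 + (5)·y = 0
Solving gives y = 2.
Check: H·(1, 2) = (-5, -10) = -5·(1, 2).

2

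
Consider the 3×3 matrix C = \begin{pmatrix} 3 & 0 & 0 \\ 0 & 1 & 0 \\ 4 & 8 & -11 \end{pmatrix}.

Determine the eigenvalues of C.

C is lower triangular, so its eigenvalues are the diagonal entries.
Diagonal: 3, 1, -11.

-11, 1, 3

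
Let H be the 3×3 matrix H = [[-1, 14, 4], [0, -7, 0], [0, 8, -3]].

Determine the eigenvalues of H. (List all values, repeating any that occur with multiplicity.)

Compute the characteristic polynomial p(λ) = det(λI - H).
Expanding along the first row, p(λ) = λ^3 + 11λ^2 + 31λ + 21.
Try λ = -3: p(-3) = 0, so -3 is a root.
Factor out (λ + 3): p(λ) = (λ + 3)·(λ^2 + 8λ + 7).
The quadratic factors as (λ + 7)·(λ + 1).
Eigenvalues: -7, -3, -1.

-7, -3, -1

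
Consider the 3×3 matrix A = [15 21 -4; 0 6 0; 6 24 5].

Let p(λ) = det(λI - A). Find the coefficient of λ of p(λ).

219

p(λ) = λ^3 - 26λ^2 + 219λ - 594.
The coefficient of λ is 219.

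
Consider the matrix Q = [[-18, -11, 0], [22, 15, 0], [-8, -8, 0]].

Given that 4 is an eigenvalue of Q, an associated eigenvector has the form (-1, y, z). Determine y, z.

2, -2

We need (Q - 4I)v = 0.
Q - 4I = [[-22, -11, 0], [22, 11, 0], [-8, -8, -4]].
Row 1: (-22)·-1 + (-11)·y + (0)·z = 0
Row 2: (22)·-1 + (11)·y + (0)·z = 0
Row 3: (-8)·-1 + (-8)·y + (-4)·z = 0
Solving gives y = 2, z = -2.
Check: Q·(-1, 2, -2) = (-4, 8, -8) = 4·(-1, 2, -2).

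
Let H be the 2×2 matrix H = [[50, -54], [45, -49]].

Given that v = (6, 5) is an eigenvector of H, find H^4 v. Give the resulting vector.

(3750, 3125)

First find the eigenvalue: Hv = (30, 25) = 5·(6, 5), so λ = 5.
Then H^4 v = λ^4·v = 5^4·(6, 5) = 625·(6, 5) = (3750, 3125).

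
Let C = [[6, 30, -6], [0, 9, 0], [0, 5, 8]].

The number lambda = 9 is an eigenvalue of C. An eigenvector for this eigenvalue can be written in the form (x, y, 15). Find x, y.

0, 3

We need (C - 9I)v = 0.
C - 9I = [[-3, 30, -6], [0, 0, 0], [0, 5, -1]].
Row 1: (-3)·x + (30)·y + (-6)·15 = 0
Row 2: (0)·x + (0)·y + (0)·15 = 0
Row 3: (0)·x + (5)·y + (-1)·15 = 0
Solving gives x = 0, y = 3.
Check: C·(0, 3, 15) = (0, 27, 135) = 9·(0, 3, 15).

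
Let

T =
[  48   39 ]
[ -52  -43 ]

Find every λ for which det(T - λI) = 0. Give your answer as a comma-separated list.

det(T - lambda·I) = (48 - lambda)(-43 - lambda) - (39)·(-52) = lambda^2 - 5·lambda - 36.
This factors as (lambda + 4)·(lambda - 9) = 0.
Eigenvalues: -4, 9.

-4, 9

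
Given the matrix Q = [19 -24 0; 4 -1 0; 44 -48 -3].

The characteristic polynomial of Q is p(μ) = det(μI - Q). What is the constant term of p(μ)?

231

p(μ) = μ^3 - 15μ^2 + 23μ + 231.
The constant term is 231.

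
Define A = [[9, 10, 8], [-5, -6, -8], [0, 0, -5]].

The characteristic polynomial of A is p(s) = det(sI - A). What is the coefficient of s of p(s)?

p(s) = s^3 + 2s^2 - 19s - 20.
The coefficient of s is -19.

-19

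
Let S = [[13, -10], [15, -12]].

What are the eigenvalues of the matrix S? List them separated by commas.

det(S - rI) = (13 - r)(-12 - r) - (-10)·(15) = r^2 - r - 6.
This factors as (r + 2)·(r - 3) = 0.
Eigenvalues: -2, 3.

-2, 3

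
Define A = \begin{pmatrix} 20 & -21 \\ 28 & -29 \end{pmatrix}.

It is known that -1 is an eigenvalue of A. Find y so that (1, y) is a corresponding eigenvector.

We need (A + 1I)v = 0.
A + 1I = [[21, -21], [28, -28]].
Row 1: (21)·1 + (-21)·y = 0
Row 2: (28)·1 + (-28)·y = 0
Solving gives y = 1.
Check: A·(1, 1) = (-1, -1) = -1·(1, 1).

1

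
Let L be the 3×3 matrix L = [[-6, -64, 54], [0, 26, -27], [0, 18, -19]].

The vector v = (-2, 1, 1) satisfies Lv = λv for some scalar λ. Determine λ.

-1

Compute Lv: L·(-2, 1, 1) = (2, -1, -1).
Since Lv = λv, compare component 1: 2 = λ·-2, so λ = -1.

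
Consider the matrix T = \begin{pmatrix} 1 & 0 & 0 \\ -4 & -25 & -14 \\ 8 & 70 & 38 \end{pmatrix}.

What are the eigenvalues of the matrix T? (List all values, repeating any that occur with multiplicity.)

1, 3, 10

Compute the characteristic polynomial p(r) = det(rI - T).
Cofactor expansion gives p(r) = r^3 - 14r^2 + 43r - 30.
Rational-root test: r = 1 gives p(1) = 0.
Dividing by (r - 1) leaves r^2 - 13r + 30.
The quadratic factors as (r - 3)·(r - 10).
Eigenvalues: 1, 3, 10.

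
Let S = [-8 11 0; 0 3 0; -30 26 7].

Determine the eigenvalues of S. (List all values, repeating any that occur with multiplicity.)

Set up det(rI - S) = 0.
Cofactor expansion gives p(r) = r^3 - 2r^2 - 59r + 168.
Try r = 3: p(3) = 0, so 3 is a root.
Dividing by (r - 3) leaves r^2 + r - 56.
The quadratic factors as (r + 8)·(r - 7).
Eigenvalues: -8, 3, 7.

-8, 3, 7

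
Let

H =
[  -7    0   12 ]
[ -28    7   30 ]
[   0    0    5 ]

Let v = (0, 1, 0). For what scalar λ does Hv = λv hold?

7

Compute Hv: H·(0, 1, 0) = (0, 7, 0).
Since Hv = λv, compare component 2: 7 = λ·1, so λ = 7.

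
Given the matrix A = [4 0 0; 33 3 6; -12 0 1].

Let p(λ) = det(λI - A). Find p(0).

p(0) = det(0·I − A) = det(−A) = (−1)^3·det(A).
det(A) = 12, so p(0) = -12.

-12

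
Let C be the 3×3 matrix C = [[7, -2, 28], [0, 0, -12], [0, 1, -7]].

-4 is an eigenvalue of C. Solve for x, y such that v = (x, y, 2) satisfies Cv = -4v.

-4, 6

We need (C + 4I)v = 0.
C + 4I = [[11, -2, 28], [0, 4, -12], [0, 1, -3]].
Row 1: (11)·x + (-2)·y + (28)·2 = 0
Row 2: (0)·x + (4)·y + (-12)·2 = 0
Row 3: (0)·x + (1)·y + (-3)·2 = 0
Solving gives x = -4, y = 6.
Check: C·(-4, 6, 2) = (16, -24, -8) = -4·(-4, 6, 2).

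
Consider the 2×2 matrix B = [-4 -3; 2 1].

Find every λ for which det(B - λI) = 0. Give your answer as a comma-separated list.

-2, -1

det(B - μI) = (-4 - μ)(1 - μ) - (-3)·(2) = μ^2 + 3μ + 2.
This factors as (μ + 2)·(μ + 1) = 0.
Eigenvalues: -2, -1.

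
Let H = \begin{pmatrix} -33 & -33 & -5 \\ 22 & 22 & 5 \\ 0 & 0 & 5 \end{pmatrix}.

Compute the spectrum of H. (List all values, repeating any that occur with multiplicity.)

Compute the characteristic polynomial p(s) = det(sI - H).
Expanding along the first row, p(s) = s^3 + 6s^2 - 55s.
Try s = 0: p(0) = 0, so 0 is a root.
Factor out s: p(s) = s·(s^2 + 6s - 55).
The quadratic factors as (s + 11)·(s - 5).
Eigenvalues: -11, 0, 5.

-11, 0, 5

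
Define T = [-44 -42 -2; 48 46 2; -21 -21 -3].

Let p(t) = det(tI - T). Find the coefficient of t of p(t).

-14

p(t) = t^3 + t^2 - 14t - 24.
The coefficient of t is -14.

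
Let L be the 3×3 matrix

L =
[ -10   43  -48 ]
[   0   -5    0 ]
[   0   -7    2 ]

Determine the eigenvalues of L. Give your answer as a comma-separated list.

-10, -5, 2

Compute the characteristic polynomial p(μ) = det(μI - L).
Expanding along the first row, p(μ) = μ^3 + 13μ^2 + 20μ - 100.
Rational-root test: μ = -10 gives p(-10) = 0.
Dividing by (μ + 10) leaves μ^2 + 3μ - 10.
The quadratic factors as (μ + 5)·(μ - 2).
Eigenvalues: -10, -5, 2.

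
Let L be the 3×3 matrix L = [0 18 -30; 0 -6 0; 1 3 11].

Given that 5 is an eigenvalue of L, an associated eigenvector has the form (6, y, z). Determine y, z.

0, -1

We need (L - 5I)v = 0.
L - 5I = [[-5, 18, -30], [0, -11, 0], [1, 3, 6]].
Row 1: (-5)·6 + (18)·y + (-30)·z = 0
Row 2: (0)·6 + (-11)·y + (0)·z = 0
Row 3: (1)·6 + (3)·y + (6)·z = 0
Solving gives y = 0, z = -1.
Check: L·(6, 0, -1) = (30, 0, -5) = 5·(6, 0, -1).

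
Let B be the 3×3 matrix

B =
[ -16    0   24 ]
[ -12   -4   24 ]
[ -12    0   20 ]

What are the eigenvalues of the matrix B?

The characteristic polynomial is p(λ) = det(λI - B).
Cofactor expansion gives p(λ) = λ^3 - 48λ - 128.
Since p(-4) = 0, λ = -4 is a root.
Dividing by (λ + 4) leaves λ^2 - 4λ - 32.
The quadratic factors as (λ + 4)·(λ - 8).
Eigenvalues: -4, -4, 8.

-4, -4, 8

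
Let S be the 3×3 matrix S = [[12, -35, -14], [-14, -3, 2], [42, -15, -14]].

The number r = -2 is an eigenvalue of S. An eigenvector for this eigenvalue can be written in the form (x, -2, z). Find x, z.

1, 6

We need (S + 2I)v = 0.
S + 2I = [[14, -35, -14], [-14, -1, 2], [42, -15, -12]].
Row 1: (14)·x + (-35)·-2 + (-14)·z = 0
Row 2: (-14)·x + (-1)·-2 + (2)·z = 0
Row 3: (42)·x + (-15)·-2 + (-12)·z = 0
Solving gives x = 1, z = 6.
Check: S·(1, -2, 6) = (-2, 4, -12) = -2·(1, -2, 6).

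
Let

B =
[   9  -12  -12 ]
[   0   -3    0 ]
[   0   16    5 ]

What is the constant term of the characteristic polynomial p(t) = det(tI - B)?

135

p(0) = det(0·I − B) = det(−B) = (−1)^3·det(B).
det(B) = -135, so p(0) = 135.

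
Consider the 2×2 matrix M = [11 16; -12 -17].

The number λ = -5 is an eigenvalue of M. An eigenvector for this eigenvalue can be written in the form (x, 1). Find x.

We need (M + 5I)v = 0.
M + 5I = [[16, 16], [-12, -12]].
Row 1: (16)·x + (16)·1 = 0
Row 2: (-12)·x + (-12)·1 = 0
Solving gives x = -1.
Check: M·(-1, 1) = (5, -5) = -5·(-1, 1).

-1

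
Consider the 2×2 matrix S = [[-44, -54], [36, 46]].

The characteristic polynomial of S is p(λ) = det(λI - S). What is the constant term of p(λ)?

-80

p(λ) = λ^2 - 2λ - 80.
The constant term is -80.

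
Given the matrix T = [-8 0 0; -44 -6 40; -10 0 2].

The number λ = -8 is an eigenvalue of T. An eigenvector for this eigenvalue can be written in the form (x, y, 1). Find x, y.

1, 2

We need (T + 8I)v = 0.
T + 8I = [[0, 0, 0], [-44, 2, 40], [-10, 0, 10]].
Row 1: (0)·x + (0)·y + (0)·1 = 0
Row 2: (-44)·x + (2)·y + (40)·1 = 0
Row 3: (-10)·x + (0)·y + (10)·1 = 0
Solving gives x = 1, y = 2.
Check: T·(1, 2, 1) = (-8, -16, -8) = -8·(1, 2, 1).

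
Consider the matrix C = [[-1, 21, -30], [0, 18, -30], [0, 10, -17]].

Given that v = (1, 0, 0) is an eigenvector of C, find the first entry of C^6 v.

First find the eigenvalue: Cv = (-1, 0, 0) = -1·(1, 0, 0), so λ = -1.
Then C^6 v = λ^6·v = (-1)^6·(1, 0, 0) = 1·(1, 0, 0) = (1, 0, 0).

1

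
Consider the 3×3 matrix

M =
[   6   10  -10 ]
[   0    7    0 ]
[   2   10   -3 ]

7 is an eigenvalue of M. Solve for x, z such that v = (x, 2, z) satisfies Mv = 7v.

0, 2

We need (M - 7I)v = 0.
M - 7I = [[-1, 10, -10], [0, 0, 0], [2, 10, -10]].
Row 1: (-1)·x + (10)·2 + (-10)·z = 0
Row 2: (0)·x + (0)·2 + (0)·z = 0
Row 3: (2)·x + (10)·2 + (-10)·z = 0
Solving gives x = 0, z = 2.
Check: M·(0, 2, 2) = (0, 14, 14) = 7·(0, 2, 2).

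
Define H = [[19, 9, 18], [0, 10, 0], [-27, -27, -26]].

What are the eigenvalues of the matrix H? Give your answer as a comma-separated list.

-8, 1, 10

Compute the characteristic polynomial p(λ) = det(λI - H).
Expanding the 3×3 determinant: p(λ) = λ^3 - 3λ^2 - 78λ + 80.
Rational-root test: λ = 1 gives p(1) = 0.
Factor out (λ - 1): p(λ) = (λ - 1)·(λ^2 - 2λ - 80).
The quadratic factors as (λ + 8)·(λ - 10).
Eigenvalues: -8, 1, 10.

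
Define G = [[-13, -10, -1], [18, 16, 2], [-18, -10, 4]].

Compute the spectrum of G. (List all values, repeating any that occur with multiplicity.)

-4, 5, 6

The characteristic polynomial is p(r) = det(rI - G).
Expanding the 3×3 determinant: p(r) = r^3 - 7r^2 - 14r + 120.
Rational-root test: r = 5 gives p(5) = 0.
Factor out (r - 5): p(r) = (r - 5)·(r^2 - 2r - 24).
The quadratic factors as (r + 4)·(r - 6).
Eigenvalues: -4, 5, 6.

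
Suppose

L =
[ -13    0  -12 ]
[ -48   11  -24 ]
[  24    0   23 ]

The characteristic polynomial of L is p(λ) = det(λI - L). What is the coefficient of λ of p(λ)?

p(λ) = λ^3 - 21λ^2 + 99λ + 121.
The coefficient of λ is 99.

99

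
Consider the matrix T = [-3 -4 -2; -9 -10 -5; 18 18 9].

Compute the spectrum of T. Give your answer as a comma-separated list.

-3, -1, 0

The characteristic polynomial is p(λ) = det(λI - T).
Expanding the 3×3 determinant: p(λ) = λ^3 + 4λ^2 + 3λ.
Try λ = 0: p(0) = 0, so 0 is a root.
Dividing by λ leaves λ^2 + 4λ + 3.
The quadratic factors as (λ + 3)·(λ + 1).
Eigenvalues: -3, -1, 0.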